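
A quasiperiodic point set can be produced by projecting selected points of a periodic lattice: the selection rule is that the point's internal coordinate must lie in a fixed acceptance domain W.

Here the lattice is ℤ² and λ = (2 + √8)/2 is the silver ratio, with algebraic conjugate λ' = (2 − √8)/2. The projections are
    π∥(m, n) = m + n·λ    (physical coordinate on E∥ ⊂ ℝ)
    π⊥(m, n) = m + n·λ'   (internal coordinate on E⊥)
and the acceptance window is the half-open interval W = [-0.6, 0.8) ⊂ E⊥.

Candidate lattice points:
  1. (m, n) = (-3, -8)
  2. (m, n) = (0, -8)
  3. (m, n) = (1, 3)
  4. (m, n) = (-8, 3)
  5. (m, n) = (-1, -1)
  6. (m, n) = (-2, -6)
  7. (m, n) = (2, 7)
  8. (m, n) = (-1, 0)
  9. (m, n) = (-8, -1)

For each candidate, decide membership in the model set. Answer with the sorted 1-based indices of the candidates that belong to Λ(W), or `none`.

Compute λ' = (2−√8)/2 = -0.41421, so π⊥(m,n) = m -0.41421·n.
candidate 1: (m,n)=(-3,-8) → π∥ = -3-8·λ ≈ -22.31371, π⊥ = -3-8·λ' ≈ 0.31371 ∈ [-0.6, 0.8) ⇒ IN Λ
candidate 2: (m,n)=(0,-8) → π∥ = 0-8·λ ≈ -19.31371, π⊥ = 0-8·λ' ≈ 3.31371 ∉ [-0.6, 0.8) ⇒ out
candidate 3: (m,n)=(1,3) → π∥ = 1+3·λ ≈ 8.24264, π⊥ = 1+3·λ' ≈ -0.24264 ∈ [-0.6, 0.8) ⇒ IN Λ
candidate 4: (m,n)=(-8,3) → π∥ = -8+3·λ ≈ -0.75736, π⊥ = -8+3·λ' ≈ -9.24264 ∉ [-0.6, 0.8) ⇒ out
candidate 5: (m,n)=(-1,-1) → π∥ = -1-1·λ ≈ -3.41421, π⊥ = -1-1·λ' ≈ -0.58579 ∈ [-0.6, 0.8) ⇒ IN Λ
candidate 6: (m,n)=(-2,-6) → π∥ = -2-6·λ ≈ -16.48528, π⊥ = -2-6·λ' ≈ 0.48528 ∈ [-0.6, 0.8) ⇒ IN Λ
candidate 7: (m,n)=(2,7) → π∥ = 2+7·λ ≈ 18.89949, π⊥ = 2+7·λ' ≈ -0.89949 ∉ [-0.6, 0.8) ⇒ out
candidate 8: (m,n)=(-1,0) → π∥ = -1+0·λ ≈ -1.00000, π⊥ = -1+0·λ' ≈ -1.00000 ∉ [-0.6, 0.8) ⇒ out
candidate 9: (m,n)=(-8,-1) → π∥ = -8-1·λ ≈ -10.41421, π⊥ = -8-1·λ' ≈ -7.58579 ∉ [-0.6, 0.8) ⇒ out

1, 3, 5, 6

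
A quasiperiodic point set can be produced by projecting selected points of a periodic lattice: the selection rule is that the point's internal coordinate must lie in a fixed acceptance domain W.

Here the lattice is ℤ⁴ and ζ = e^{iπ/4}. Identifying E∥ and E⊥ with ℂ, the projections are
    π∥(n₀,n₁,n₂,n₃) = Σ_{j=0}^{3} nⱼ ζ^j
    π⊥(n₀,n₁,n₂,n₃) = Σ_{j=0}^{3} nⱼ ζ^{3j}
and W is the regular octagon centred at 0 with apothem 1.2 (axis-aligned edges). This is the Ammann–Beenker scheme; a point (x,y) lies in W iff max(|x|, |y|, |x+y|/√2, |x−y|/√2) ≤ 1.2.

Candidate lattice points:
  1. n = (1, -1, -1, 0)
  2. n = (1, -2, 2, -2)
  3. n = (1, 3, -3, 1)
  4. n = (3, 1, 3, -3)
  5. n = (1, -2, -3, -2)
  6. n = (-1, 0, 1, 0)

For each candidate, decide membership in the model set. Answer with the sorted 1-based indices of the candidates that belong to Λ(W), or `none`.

5

π⊥(n) = n₀ + n₁ζ³ + n₂ζ⁶ + n₃ζ⁹ where ζ = e^{iπ/4}.
#1 (1, -1, -1, 0): internal (1.707107, 0.292893); octagon support 1.707107 vs apothem 1.2 → ∉ W
#2 (1, -2, 2, -2): internal (1.000000, -4.828427); octagon support 4.828427 vs apothem 1.2 → ∉ W
#3 (1, 3, -3, 1): internal (-0.414214, 5.828427); octagon support 5.828427 vs apothem 1.2 → ∉ W
#4 (3, 1, 3, -3): internal (0.171573, -4.414214); octagon support 4.414214 vs apothem 1.2 → ∉ W
#5 (1, -2, -3, -2): internal (1.000000, 0.171573); octagon support 1.000000 vs apothem 1.2 → ∈ W
#6 (-1, 0, 1, 0): internal (-1.000000, -1.000000); octagon support 1.414214 vs apothem 1.2 → ∉ W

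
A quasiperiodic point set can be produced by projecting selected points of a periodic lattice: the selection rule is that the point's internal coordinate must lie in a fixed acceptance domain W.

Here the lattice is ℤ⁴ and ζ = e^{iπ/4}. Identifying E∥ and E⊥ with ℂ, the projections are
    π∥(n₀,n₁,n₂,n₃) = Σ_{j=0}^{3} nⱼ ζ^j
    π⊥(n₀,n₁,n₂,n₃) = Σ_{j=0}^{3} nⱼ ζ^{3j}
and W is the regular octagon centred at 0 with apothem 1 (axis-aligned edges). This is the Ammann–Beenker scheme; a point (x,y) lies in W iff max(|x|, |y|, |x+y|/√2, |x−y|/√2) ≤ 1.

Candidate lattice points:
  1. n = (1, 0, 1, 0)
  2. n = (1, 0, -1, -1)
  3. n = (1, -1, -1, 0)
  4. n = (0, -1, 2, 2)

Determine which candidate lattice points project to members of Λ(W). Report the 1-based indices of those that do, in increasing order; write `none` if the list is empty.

2

π⊥(n) = n₀ + n₁ζ³ + n₂ζ⁶ + n₃ζ⁹ where ζ = e^{iπ/4}.
#1 (1, 0, 1, 0): internal (1.00000, -1.00000); octagon support 1.41421 vs apothem 1 → ∉ W
#2 (1, 0, -1, -1): internal (0.29289, 0.29289); octagon support 0.41421 vs apothem 1 → ∈ W
#3 (1, -1, -1, 0): internal (1.70711, 0.29289); octagon support 1.70711 vs apothem 1 → ∉ W
#4 (0, -1, 2, 2): internal (2.12132, -1.29289); octagon support 2.41421 vs apothem 1 → ∉ W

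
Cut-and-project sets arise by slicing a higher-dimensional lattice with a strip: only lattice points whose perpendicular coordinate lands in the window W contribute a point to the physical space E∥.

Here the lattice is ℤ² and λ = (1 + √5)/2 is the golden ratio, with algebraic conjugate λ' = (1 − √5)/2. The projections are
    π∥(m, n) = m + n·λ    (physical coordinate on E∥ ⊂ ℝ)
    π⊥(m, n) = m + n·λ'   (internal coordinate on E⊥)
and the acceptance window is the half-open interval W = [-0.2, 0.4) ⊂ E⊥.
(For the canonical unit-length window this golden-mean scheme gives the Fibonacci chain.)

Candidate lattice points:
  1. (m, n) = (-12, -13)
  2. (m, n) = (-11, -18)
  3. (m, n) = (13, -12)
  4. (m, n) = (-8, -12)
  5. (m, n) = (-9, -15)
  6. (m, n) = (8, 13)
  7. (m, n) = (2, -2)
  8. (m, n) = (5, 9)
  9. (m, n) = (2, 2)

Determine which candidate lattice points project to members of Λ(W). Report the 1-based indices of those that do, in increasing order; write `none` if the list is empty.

λ' = (1−√5)/2 ≈ -0.618034.
[1] lift (-12,-13): star map gives -3.965558; window check -0.2 ≤ -3.965558 < 0.4 is false → out
[2] lift (-11,-18): star map gives 0.124612; window check -0.2 ≤ 0.124612 < 0.4 is true → IN Λ
[3] lift (13,-12): star map gives 20.416408; window check -0.2 ≤ 20.416408 < 0.4 is false → out
[4] lift (-8,-12): star map gives -0.583592; window check -0.2 ≤ -0.583592 < 0.4 is false → out
[5] lift (-9,-15): star map gives 0.270510; window check -0.2 ≤ 0.270510 < 0.4 is true → IN Λ
[6] lift (8,13): star map gives -0.034442; window check -0.2 ≤ -0.034442 < 0.4 is true → IN Λ
[7] lift (2,-2): star map gives 3.236068; window check -0.2 ≤ 3.236068 < 0.4 is false → out
[8] lift (5,9): star map gives -0.562306; window check -0.2 ≤ -0.562306 < 0.4 is false → out
[9] lift (2,2): star map gives 0.763932; window check -0.2 ≤ 0.763932 < 0.4 is false → out

2, 5, 6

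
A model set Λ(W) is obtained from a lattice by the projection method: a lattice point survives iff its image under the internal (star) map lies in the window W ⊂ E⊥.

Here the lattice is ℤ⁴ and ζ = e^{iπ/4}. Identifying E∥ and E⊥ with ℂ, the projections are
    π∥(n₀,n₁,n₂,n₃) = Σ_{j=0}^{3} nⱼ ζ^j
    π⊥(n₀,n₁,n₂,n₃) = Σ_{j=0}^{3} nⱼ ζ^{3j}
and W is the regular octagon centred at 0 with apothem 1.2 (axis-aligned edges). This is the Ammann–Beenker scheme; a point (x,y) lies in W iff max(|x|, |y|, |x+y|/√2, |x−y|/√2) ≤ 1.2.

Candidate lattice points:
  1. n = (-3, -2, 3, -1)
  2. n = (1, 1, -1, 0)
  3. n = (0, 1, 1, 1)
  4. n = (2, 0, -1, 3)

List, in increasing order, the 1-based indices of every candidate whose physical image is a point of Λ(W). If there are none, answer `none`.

Internal map: ζ^{3j} for j=0..3 gives (1,0), (−√2/2,√2/2), (0,−1), (√2/2,√2/2).
candidate 1: n = (-3, -2, 3, -1) → π⊥ ≈ (-2.292893, -5.121320); max(|x|,|y|,|x±y|/√2) = 5.242641 > 1.2 ⇒ ∉ W
candidate 2: n = (1, 1, -1, 0) → π⊥ ≈ (+0.292893, +1.707107); max(|x|,|y|,|x±y|/√2) = 1.707107 > 1.2 ⇒ ∉ W
candidate 3: n = (0, 1, 1, 1) → π⊥ ≈ (+0.000000, +0.414214); max(|x|,|y|,|x±y|/√2) = 0.414214 ≤ 1.2 ⇒ ∈ W
candidate 4: n = (2, 0, -1, 3) → π⊥ ≈ (+4.121320, +3.121320); max(|x|,|y|,|x±y|/√2) = 5.121320 > 1.2 ⇒ ∉ W

3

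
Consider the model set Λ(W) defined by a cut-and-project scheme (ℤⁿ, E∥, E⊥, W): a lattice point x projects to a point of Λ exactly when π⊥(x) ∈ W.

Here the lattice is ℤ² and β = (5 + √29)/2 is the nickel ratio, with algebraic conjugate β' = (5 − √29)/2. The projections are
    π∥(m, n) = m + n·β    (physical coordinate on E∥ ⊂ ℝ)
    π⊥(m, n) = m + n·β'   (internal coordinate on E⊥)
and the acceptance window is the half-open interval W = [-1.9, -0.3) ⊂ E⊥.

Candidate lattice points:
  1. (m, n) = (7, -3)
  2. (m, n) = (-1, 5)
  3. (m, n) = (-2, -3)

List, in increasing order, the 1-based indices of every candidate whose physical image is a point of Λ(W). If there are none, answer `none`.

3

β' = (5−√29)/2 ≈ -0.1926.
candidate 1: (m,n)=(7,-3) → π∥ = 7-3·β ≈ -8.5777, π⊥ = 7-3·β' ≈ 7.5777 ∉ [-1.9, -0.3) ⇒ out
candidate 2: (m,n)=(-1,5) → π∥ = -1+5·β ≈ 24.9629, π⊥ = -1+5·β' ≈ -1.9629 ∉ [-1.9, -0.3) ⇒ out
candidate 3: (m,n)=(-2,-3) → π∥ = -2-3·β ≈ -17.5777, π⊥ = -2-3·β' ≈ -1.4223 ∈ [-1.9, -0.3) ⇒ IN Λ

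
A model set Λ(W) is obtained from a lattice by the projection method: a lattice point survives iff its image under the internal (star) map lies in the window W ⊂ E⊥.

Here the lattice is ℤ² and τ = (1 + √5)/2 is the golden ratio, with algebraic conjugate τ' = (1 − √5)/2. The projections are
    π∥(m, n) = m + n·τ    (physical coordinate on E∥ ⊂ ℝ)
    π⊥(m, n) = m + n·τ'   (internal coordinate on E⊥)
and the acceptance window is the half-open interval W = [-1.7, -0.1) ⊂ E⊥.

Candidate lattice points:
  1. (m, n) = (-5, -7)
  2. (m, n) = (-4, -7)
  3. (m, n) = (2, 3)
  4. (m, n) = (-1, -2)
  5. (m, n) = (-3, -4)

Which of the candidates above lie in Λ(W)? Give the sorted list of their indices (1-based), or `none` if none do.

Compute τ' = (1−√5)/2 = -0.6180, so π⊥(m,n) = m -0.6180·n.
[1] lift (-5,-7): star map gives -0.6738; window check -1.7 ≤ -0.6738 < -0.1 is true → IN Λ
[2] lift (-4,-7): star map gives 0.3262; window check -1.7 ≤ 0.3262 < -0.1 is false → out
[3] lift (2,3): star map gives 0.1459; window check -1.7 ≤ 0.1459 < -0.1 is false → out
[4] lift (-1,-2): star map gives 0.2361; window check -1.7 ≤ 0.2361 < -0.1 is false → out
[5] lift (-3,-4): star map gives -0.5279; window check -1.7 ≤ -0.5279 < -0.1 is true → IN Λ

1, 5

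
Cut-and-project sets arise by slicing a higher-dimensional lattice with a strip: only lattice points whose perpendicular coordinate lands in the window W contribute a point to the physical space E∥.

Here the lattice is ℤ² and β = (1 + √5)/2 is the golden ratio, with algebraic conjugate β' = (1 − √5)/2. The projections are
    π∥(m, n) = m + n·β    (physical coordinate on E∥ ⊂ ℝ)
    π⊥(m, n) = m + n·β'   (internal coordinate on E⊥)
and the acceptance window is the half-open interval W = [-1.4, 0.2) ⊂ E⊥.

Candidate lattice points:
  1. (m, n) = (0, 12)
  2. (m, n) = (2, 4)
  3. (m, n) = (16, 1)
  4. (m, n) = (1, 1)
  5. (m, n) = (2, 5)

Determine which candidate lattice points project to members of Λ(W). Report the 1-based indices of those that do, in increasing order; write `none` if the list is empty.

Numerically β ≈ 1.61803 and β' = −1/β ≈ -0.61803.
candidate 1: (m,n)=(0,12) → π∥ = 0+12·β ≈ 19.41641, π⊥ = 0+12·β' ≈ -7.41641 ∉ [-1.4, 0.2) ⇒ out
candidate 2: (m,n)=(2,4) → π∥ = 2+4·β ≈ 8.47214, π⊥ = 2+4·β' ≈ -0.47214 ∈ [-1.4, 0.2) ⇒ IN Λ
candidate 3: (m,n)=(16,1) → π∥ = 16+1·β ≈ 17.61803, π⊥ = 16+1·β' ≈ 15.38197 ∉ [-1.4, 0.2) ⇒ out
candidate 4: (m,n)=(1,1) → π∥ = 1+1·β ≈ 2.61803, π⊥ = 1+1·β' ≈ 0.38197 ∉ [-1.4, 0.2) ⇒ out
candidate 5: (m,n)=(2,5) → π∥ = 2+5·β ≈ 10.09017, π⊥ = 2+5·β' ≈ -1.09017 ∈ [-1.4, 0.2) ⇒ IN Λ

2, 5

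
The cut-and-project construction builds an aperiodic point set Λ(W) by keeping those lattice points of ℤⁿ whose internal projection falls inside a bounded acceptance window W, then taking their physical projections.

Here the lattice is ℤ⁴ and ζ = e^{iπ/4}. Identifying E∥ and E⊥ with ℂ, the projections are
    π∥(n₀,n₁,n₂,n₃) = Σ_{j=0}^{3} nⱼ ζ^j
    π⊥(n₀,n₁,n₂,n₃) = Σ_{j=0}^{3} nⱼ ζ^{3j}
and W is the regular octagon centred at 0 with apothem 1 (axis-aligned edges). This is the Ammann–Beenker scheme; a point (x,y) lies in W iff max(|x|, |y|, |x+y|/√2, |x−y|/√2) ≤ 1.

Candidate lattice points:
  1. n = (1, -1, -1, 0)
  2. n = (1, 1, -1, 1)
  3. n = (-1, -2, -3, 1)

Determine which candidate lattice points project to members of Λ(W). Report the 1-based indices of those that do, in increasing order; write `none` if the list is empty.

none

Internal map: ζ^{3j} for j=0..3 gives (1,0), (−√2/2,√2/2), (0,−1), (√2/2,√2/2).
candidate 1: n = (1, -1, -1, 0) → π⊥ ≈ (+1.707107, +0.292893); max(|x|,|y|,|x±y|/√2) = 1.707107 > 1 ⇒ ∉ W
candidate 2: n = (1, 1, -1, 1) → π⊥ ≈ (+1.000000, +2.414214); max(|x|,|y|,|x±y|/√2) = 2.414214 > 1 ⇒ ∉ W
candidate 3: n = (-1, -2, -3, 1) → π⊥ ≈ (+1.121320, +2.292893); max(|x|,|y|,|x±y|/√2) = 2.414214 > 1 ⇒ ∉ W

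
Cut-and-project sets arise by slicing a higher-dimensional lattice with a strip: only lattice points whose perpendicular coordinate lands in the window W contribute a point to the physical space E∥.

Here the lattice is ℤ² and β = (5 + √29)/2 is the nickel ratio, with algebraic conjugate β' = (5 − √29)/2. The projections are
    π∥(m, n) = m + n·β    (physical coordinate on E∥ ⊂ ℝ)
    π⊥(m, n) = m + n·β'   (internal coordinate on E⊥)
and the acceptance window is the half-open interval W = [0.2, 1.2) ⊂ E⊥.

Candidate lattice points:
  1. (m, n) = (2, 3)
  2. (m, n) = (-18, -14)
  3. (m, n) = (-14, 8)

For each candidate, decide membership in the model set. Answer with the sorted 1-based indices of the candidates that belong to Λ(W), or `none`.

none

β' = (5−√29)/2 ≈ -0.192582.
#1 (2,3): internal coord 2 + (3)·β' = +1.422253; +1.422253 ∉ [0.2, 1.2) → out
#2 (-18,-14): internal coord -18 + (-14)·β' = -15.303846; -15.303846 ∉ [0.2, 1.2) → out
#3 (-14,8): internal coord -14 + (8)·β' = -15.540659; -15.540659 ∉ [0.2, 1.2) → out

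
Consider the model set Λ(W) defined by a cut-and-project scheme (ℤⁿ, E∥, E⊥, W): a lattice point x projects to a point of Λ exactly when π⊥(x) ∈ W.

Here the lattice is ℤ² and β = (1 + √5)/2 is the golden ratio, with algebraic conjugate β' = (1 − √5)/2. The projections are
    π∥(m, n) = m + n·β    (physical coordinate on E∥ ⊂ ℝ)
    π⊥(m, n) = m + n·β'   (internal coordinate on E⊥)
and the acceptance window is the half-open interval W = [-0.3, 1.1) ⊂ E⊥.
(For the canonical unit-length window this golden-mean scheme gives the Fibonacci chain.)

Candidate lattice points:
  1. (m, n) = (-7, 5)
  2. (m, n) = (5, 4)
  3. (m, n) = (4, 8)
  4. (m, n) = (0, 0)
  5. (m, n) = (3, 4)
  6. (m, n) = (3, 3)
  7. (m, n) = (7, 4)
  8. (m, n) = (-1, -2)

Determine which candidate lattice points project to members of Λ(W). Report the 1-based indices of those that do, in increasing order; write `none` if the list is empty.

4, 5, 8

Compute β' = (1−√5)/2 = -0.61803, so π⊥(m,n) = m -0.61803·n.
candidate 1: (m,n)=(-7,5) → π∥ = -7+5·β ≈ 1.09017, π⊥ = -7+5·β' ≈ -10.09017 ∉ [-0.3, 1.1) ⇒ out
candidate 2: (m,n)=(5,4) → π∥ = 5+4·β ≈ 11.47214, π⊥ = 5+4·β' ≈ 2.52786 ∉ [-0.3, 1.1) ⇒ out
candidate 3: (m,n)=(4,8) → π∥ = 4+8·β ≈ 16.94427, π⊥ = 4+8·β' ≈ -0.94427 ∉ [-0.3, 1.1) ⇒ out
candidate 4: (m,n)=(0,0) → π∥ = 0+0·β ≈ 0.00000, π⊥ = 0+0·β' ≈ 0.00000 ∈ [-0.3, 1.1) ⇒ IN Λ
candidate 5: (m,n)=(3,4) → π∥ = 3+4·β ≈ 9.47214, π⊥ = 3+4·β' ≈ 0.52786 ∈ [-0.3, 1.1) ⇒ IN Λ
candidate 6: (m,n)=(3,3) → π∥ = 3+3·β ≈ 7.85410, π⊥ = 3+3·β' ≈ 1.14590 ∉ [-0.3, 1.1) ⇒ out
candidate 7: (m,n)=(7,4) → π∥ = 7+4·β ≈ 13.47214, π⊥ = 7+4·β' ≈ 4.52786 ∉ [-0.3, 1.1) ⇒ out
candidate 8: (m,n)=(-1,-2) → π∥ = -1-2·β ≈ -4.23607, π⊥ = -1-2·β' ≈ 0.23607 ∈ [-0.3, 1.1) ⇒ IN Λ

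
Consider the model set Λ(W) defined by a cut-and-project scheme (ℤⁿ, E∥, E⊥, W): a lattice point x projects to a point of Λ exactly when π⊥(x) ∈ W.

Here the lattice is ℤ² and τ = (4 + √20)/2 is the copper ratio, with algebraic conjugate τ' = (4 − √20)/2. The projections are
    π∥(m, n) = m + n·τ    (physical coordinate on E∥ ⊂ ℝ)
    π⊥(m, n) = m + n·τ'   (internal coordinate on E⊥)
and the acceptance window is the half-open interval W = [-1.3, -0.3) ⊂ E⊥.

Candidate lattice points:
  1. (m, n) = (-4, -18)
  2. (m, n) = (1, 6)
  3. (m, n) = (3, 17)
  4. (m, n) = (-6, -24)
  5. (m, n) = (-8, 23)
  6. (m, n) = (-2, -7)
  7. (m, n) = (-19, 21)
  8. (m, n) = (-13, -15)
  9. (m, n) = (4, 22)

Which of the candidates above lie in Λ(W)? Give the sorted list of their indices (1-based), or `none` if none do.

Numerically τ ≈ 4.236068 and τ' = −1/τ ≈ -0.236068.
[1] lift (-4,-18): star map gives 0.249224; window check -1.3 ≤ 0.249224 < -0.3 is false → out
[2] lift (1,6): star map gives -0.416408; window check -1.3 ≤ -0.416408 < -0.3 is true → IN Λ
[3] lift (3,17): star map gives -1.013156; window check -1.3 ≤ -1.013156 < -0.3 is true → IN Λ
[4] lift (-6,-24): star map gives -0.334369; window check -1.3 ≤ -0.334369 < -0.3 is true → IN Λ
[5] lift (-8,23): star map gives -13.429563; window check -1.3 ≤ -13.429563 < -0.3 is false → out
[6] lift (-2,-7): star map gives -0.347524; window check -1.3 ≤ -0.347524 < -0.3 is true → IN Λ
[7] lift (-19,21): star map gives -23.957428; window check -1.3 ≤ -23.957428 < -0.3 is false → out
[8] lift (-13,-15): star map gives -9.458980; window check -1.3 ≤ -9.458980 < -0.3 is false → out
[9] lift (4,22): star map gives -1.193496; window check -1.3 ≤ -1.193496 < -0.3 is true → IN Λ

2, 3, 4, 6, 9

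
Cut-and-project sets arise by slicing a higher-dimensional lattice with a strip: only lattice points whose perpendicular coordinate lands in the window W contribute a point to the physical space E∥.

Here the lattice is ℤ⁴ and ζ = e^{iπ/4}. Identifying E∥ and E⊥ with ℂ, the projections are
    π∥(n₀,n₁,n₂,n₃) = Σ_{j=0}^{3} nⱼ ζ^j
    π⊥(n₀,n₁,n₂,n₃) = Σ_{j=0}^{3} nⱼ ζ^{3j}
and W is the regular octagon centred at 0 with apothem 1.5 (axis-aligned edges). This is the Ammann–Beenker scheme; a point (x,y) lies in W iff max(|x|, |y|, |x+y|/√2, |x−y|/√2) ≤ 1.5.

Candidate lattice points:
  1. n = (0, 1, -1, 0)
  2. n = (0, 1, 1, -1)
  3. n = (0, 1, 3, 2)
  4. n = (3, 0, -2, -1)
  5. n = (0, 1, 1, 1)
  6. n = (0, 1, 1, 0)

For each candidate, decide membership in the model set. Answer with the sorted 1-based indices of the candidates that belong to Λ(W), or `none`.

π⊥(n) = n₀ + n₁ζ³ + n₂ζ⁶ + n₃ζ⁹ where ζ = e^{iπ/4}.
candidate 1: n = (0, 1, -1, 0) → π⊥ ≈ (-0.7071, +1.7071); max(|x|,|y|,|x±y|/√2) = 1.7071 > 1.5 ⇒ ∉ W
candidate 2: n = (0, 1, 1, -1) → π⊥ ≈ (-1.4142, -1.0000); max(|x|,|y|,|x±y|/√2) = 1.7071 > 1.5 ⇒ ∉ W
candidate 3: n = (0, 1, 3, 2) → π⊥ ≈ (+0.7071, -0.8787); max(|x|,|y|,|x±y|/√2) = 1.1213 ≤ 1.5 ⇒ ∈ W
candidate 4: n = (3, 0, -2, -1) → π⊥ ≈ (+2.2929, +1.2929); max(|x|,|y|,|x±y|/√2) = 2.5355 > 1.5 ⇒ ∉ W
candidate 5: n = (0, 1, 1, 1) → π⊥ ≈ (+0.0000, +0.4142); max(|x|,|y|,|x±y|/√2) = 0.4142 ≤ 1.5 ⇒ ∈ W
candidate 6: n = (0, 1, 1, 0) → π⊥ ≈ (-0.7071, -0.2929); max(|x|,|y|,|x±y|/√2) = 0.7071 ≤ 1.5 ⇒ ∈ W

3, 5, 6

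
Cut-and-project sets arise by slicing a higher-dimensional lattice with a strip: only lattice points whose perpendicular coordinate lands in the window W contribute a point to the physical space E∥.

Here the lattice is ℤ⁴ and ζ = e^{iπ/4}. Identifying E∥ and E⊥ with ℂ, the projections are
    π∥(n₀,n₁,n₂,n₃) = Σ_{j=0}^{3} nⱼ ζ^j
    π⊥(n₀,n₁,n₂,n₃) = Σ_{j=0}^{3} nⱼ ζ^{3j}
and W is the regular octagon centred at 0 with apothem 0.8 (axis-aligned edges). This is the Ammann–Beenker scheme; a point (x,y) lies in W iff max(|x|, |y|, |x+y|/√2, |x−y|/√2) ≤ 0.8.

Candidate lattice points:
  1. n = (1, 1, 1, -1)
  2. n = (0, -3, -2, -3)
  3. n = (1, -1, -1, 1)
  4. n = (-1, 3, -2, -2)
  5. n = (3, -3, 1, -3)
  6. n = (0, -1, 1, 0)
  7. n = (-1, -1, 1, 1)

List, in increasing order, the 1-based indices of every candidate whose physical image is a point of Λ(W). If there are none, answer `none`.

Internal map: ζ^{3j} for j=0..3 gives (1,0), (−√2/2,√2/2), (0,−1), (√2/2,√2/2).
candidate 1: n = (1, 1, 1, -1) → π⊥ ≈ (-0.41421, -1.00000); max(|x|,|y|,|x±y|/√2) = 1.00000 > 0.8 ⇒ ∉ W
candidate 2: n = (0, -3, -2, -3) → π⊥ ≈ (+0.00000, -2.24264); max(|x|,|y|,|x±y|/√2) = 2.24264 > 0.8 ⇒ ∉ W
candidate 3: n = (1, -1, -1, 1) → π⊥ ≈ (+2.41421, +1.00000); max(|x|,|y|,|x±y|/√2) = 2.41421 > 0.8 ⇒ ∉ W
candidate 4: n = (-1, 3, -2, -2) → π⊥ ≈ (-4.53553, +2.70711); max(|x|,|y|,|x±y|/√2) = 5.12132 > 0.8 ⇒ ∉ W
candidate 5: n = (3, -3, 1, -3) → π⊥ ≈ (+3.00000, -5.24264); max(|x|,|y|,|x±y|/√2) = 5.82843 > 0.8 ⇒ ∉ W
candidate 6: n = (0, -1, 1, 0) → π⊥ ≈ (+0.70711, -1.70711); max(|x|,|y|,|x±y|/√2) = 1.70711 > 0.8 ⇒ ∉ W
candidate 7: n = (-1, -1, 1, 1) → π⊥ ≈ (+0.41421, -1.00000); max(|x|,|y|,|x±y|/√2) = 1.00000 > 0.8 ⇒ ∉ W

none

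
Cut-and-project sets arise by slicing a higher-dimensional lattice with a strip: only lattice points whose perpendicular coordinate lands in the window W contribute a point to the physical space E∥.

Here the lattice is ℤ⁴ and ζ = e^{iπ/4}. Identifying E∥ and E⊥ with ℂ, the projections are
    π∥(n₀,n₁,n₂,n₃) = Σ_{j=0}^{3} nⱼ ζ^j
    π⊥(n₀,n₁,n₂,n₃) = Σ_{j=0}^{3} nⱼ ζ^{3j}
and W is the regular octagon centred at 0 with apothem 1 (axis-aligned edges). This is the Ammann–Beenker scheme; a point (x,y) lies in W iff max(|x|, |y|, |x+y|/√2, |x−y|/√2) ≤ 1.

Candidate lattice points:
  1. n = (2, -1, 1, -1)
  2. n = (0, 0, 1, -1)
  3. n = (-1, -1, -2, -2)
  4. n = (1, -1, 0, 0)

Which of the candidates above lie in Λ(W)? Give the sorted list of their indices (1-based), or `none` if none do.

none

π⊥(n) = n₀ + n₁ζ³ + n₂ζ⁶ + n₃ζ⁹ where ζ = e^{iπ/4}.
#1 (2, -1, 1, -1): internal (2.00000, -2.41421); octagon support 3.12132 vs apothem 1 → ∉ W
#2 (0, 0, 1, -1): internal (-0.70711, -1.70711); octagon support 1.70711 vs apothem 1 → ∉ W
#3 (-1, -1, -2, -2): internal (-1.70711, -0.12132); octagon support 1.70711 vs apothem 1 → ∉ W
#4 (1, -1, 0, 0): internal (1.70711, -0.70711); octagon support 1.70711 vs apothem 1 → ∉ W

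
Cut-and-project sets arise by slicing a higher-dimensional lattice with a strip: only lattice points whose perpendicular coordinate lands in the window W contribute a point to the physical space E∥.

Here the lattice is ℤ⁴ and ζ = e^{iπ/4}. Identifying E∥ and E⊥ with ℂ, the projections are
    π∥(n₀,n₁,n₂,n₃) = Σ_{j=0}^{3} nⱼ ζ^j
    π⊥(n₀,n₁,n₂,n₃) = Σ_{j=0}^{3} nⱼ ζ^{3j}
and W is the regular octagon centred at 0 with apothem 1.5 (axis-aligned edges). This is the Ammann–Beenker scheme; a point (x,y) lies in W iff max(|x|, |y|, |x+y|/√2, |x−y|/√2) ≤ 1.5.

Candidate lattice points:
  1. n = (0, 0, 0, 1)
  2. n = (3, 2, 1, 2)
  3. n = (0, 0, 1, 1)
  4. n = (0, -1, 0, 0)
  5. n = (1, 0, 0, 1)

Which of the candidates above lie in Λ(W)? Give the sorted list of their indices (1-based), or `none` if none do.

1, 3, 4

π⊥(n) = n₀ + n₁ζ³ + n₂ζ⁶ + n₃ζ⁹ where ζ = e^{iπ/4}.
#1 (0, 0, 0, 1): internal (0.707107, 0.707107); octagon support 1.000000 vs apothem 1.5 → ∈ W
#2 (3, 2, 1, 2): internal (3.000000, 1.828427); octagon support 3.414214 vs apothem 1.5 → ∉ W
#3 (0, 0, 1, 1): internal (0.707107, -0.292893); octagon support 0.707107 vs apothem 1.5 → ∈ W
#4 (0, -1, 0, 0): internal (0.707107, -0.707107); octagon support 1.000000 vs apothem 1.5 → ∈ W
#5 (1, 0, 0, 1): internal (1.707107, 0.707107); octagon support 1.707107 vs apothem 1.5 → ∉ W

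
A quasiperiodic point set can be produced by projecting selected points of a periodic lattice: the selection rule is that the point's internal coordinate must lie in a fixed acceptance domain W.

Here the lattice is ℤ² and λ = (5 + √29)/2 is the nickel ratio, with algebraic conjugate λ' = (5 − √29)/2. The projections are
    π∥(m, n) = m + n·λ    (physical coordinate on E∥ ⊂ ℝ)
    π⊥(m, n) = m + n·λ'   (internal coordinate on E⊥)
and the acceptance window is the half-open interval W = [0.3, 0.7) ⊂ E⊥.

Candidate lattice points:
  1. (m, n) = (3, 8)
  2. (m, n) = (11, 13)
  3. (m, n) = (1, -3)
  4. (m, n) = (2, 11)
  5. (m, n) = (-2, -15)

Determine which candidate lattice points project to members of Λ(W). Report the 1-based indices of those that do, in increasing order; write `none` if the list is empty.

Numerically λ ≈ 5.192582 and λ' = −1/λ ≈ -0.192582.
candidate 1: (m,n)=(3,8) → π∥ = 3+8·λ ≈ 44.540659, π⊥ = 3+8·λ' ≈ 1.459341 ∉ [0.3, 0.7) ⇒ out
candidate 2: (m,n)=(11,13) → π∥ = 11+13·λ ≈ 78.503571, π⊥ = 11+13·λ' ≈ 8.496429 ∉ [0.3, 0.7) ⇒ out
candidate 3: (m,n)=(1,-3) → π∥ = 1-3·λ ≈ -14.577747, π⊥ = 1-3·λ' ≈ 1.577747 ∉ [0.3, 0.7) ⇒ out
candidate 4: (m,n)=(2,11) → π∥ = 2+11·λ ≈ 59.118406, π⊥ = 2+11·λ' ≈ -0.118406 ∉ [0.3, 0.7) ⇒ out
candidate 5: (m,n)=(-2,-15) → π∥ = -2-15·λ ≈ -79.888736, π⊥ = -2-15·λ' ≈ 0.888736 ∉ [0.3, 0.7) ⇒ out

none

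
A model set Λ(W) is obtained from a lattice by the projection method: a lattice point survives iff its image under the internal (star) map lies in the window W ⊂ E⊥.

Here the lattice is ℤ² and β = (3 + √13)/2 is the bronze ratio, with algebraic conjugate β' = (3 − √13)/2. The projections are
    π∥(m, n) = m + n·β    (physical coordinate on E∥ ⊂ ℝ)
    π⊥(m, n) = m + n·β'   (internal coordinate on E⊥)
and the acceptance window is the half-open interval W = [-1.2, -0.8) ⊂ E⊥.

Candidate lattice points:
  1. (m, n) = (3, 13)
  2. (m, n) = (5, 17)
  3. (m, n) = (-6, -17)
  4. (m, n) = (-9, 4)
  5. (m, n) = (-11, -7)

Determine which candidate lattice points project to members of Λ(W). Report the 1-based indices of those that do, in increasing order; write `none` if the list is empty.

Numerically β ≈ 3.30278 and β' = −1/β ≈ -0.30278.
#1 (3,13): internal coord 3 + (13)·β' = -0.93608; -0.93608 ∈ [-1.2, -0.8) → IN Λ
#2 (5,17): internal coord 5 + (17)·β' = -0.14719; -0.14719 ∉ [-1.2, -0.8) → out
#3 (-6,-17): internal coord -6 + (-17)·β' = -0.85281; -0.85281 ∈ [-1.2, -0.8) → IN Λ
#4 (-9,4): internal coord -9 + (4)·β' = -10.21110; -10.21110 ∉ [-1.2, -0.8) → out
#5 (-11,-7): internal coord -11 + (-7)·β' = -8.88057; -8.88057 ∉ [-1.2, -0.8) → out

1, 3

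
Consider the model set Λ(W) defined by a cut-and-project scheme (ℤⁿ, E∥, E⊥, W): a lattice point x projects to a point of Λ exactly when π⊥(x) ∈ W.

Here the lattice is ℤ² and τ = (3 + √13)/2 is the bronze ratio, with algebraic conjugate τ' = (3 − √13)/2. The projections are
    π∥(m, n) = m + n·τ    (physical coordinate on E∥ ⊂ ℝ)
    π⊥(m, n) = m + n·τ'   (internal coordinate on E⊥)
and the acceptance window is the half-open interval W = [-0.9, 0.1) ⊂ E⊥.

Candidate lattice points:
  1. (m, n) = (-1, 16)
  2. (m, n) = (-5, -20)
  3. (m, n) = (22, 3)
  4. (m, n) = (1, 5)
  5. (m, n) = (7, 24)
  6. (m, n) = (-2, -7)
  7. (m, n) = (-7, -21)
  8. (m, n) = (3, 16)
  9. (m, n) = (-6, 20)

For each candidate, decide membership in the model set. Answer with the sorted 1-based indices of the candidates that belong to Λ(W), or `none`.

Compute τ' = (3−√13)/2 = -0.30278, so π⊥(m,n) = m -0.30278·n.
candidate 1: (m,n)=(-1,16) → π∥ = -1+16·τ ≈ 51.84441, π⊥ = -1+16·τ' ≈ -5.84441 ∉ [-0.9, 0.1) ⇒ out
candidate 2: (m,n)=(-5,-20) → π∥ = -5-20·τ ≈ -71.05551, π⊥ = -5-20·τ' ≈ 1.05551 ∉ [-0.9, 0.1) ⇒ out
candidate 3: (m,n)=(22,3) → π∥ = 22+3·τ ≈ 31.90833, π⊥ = 22+3·τ' ≈ 21.09167 ∉ [-0.9, 0.1) ⇒ out
candidate 4: (m,n)=(1,5) → π∥ = 1+5·τ ≈ 17.51388, π⊥ = 1+5·τ' ≈ -0.51388 ∈ [-0.9, 0.1) ⇒ IN Λ
candidate 5: (m,n)=(7,24) → π∥ = 7+24·τ ≈ 86.26662, π⊥ = 7+24·τ' ≈ -0.26662 ∈ [-0.9, 0.1) ⇒ IN Λ
candidate 6: (m,n)=(-2,-7) → π∥ = -2-7·τ ≈ -25.11943, π⊥ = -2-7·τ' ≈ 0.11943 ∉ [-0.9, 0.1) ⇒ out
candidate 7: (m,n)=(-7,-21) → π∥ = -7-21·τ ≈ -76.35829, π⊥ = -7-21·τ' ≈ -0.64171 ∈ [-0.9, 0.1) ⇒ IN Λ
candidate 8: (m,n)=(3,16) → π∥ = 3+16·τ ≈ 55.84441, π⊥ = 3+16·τ' ≈ -1.84441 ∉ [-0.9, 0.1) ⇒ out
candidate 9: (m,n)=(-6,20) → π∥ = -6+20·τ ≈ 60.05551, π⊥ = -6+20·τ' ≈ -12.05551 ∉ [-0.9, 0.1) ⇒ out

4, 5, 7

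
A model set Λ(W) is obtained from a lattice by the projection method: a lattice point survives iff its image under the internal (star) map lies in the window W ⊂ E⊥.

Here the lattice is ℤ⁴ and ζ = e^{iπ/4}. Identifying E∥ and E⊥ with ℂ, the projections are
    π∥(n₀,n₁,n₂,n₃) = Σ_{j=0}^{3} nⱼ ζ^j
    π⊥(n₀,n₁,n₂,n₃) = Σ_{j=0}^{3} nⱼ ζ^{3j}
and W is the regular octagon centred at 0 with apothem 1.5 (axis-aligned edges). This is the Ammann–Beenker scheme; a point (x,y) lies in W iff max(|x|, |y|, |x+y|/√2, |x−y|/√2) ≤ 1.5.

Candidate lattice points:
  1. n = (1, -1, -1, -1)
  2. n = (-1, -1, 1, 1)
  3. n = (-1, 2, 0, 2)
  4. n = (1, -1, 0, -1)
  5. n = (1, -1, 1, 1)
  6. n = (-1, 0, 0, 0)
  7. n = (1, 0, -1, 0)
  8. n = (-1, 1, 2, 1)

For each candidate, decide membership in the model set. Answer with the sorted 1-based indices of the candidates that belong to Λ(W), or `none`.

Internal map: ζ^{3j} for j=0..3 gives (1,0), (−√2/2,√2/2), (0,−1), (√2/2,√2/2).
#1 (1, -1, -1, -1): internal (1.00000, -0.41421); octagon support 1.00000 vs apothem 1.5 → ∈ W
#2 (-1, -1, 1, 1): internal (0.41421, -1.00000); octagon support 1.00000 vs apothem 1.5 → ∈ W
#3 (-1, 2, 0, 2): internal (-1.00000, 2.82843); octagon support 2.82843 vs apothem 1.5 → ∉ W
#4 (1, -1, 0, -1): internal (1.00000, -1.41421); octagon support 1.70711 vs apothem 1.5 → ∉ W
#5 (1, -1, 1, 1): internal (2.41421, -1.00000); octagon support 2.41421 vs apothem 1.5 → ∉ W
#6 (-1, 0, 0, 0): internal (-1.00000, 0.00000); octagon support 1.00000 vs apothem 1.5 → ∈ W
#7 (1, 0, -1, 0): internal (1.00000, 1.00000); octagon support 1.41421 vs apothem 1.5 → ∈ W
#8 (-1, 1, 2, 1): internal (-1.00000, -0.58579); octagon support 1.12132 vs apothem 1.5 → ∈ W

1, 2, 6, 7, 8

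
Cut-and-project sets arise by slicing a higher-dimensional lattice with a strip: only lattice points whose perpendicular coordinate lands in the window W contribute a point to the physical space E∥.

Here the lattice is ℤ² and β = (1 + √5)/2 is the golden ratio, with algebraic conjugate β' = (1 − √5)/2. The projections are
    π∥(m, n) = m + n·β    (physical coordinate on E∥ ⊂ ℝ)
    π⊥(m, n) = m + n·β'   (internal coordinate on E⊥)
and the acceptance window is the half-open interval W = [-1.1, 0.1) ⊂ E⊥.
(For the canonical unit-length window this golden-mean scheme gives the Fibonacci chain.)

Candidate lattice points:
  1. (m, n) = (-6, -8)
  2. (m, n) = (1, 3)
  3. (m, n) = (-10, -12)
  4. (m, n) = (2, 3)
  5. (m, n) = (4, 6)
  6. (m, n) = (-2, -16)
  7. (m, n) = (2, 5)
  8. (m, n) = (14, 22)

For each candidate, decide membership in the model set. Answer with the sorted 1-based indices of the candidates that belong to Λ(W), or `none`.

1, 2, 7

β' = (1−√5)/2 ≈ -0.6180.
[1] lift (-6,-8): star map gives -1.0557; window check -1.1 ≤ -1.0557 < 0.1 is true → IN Λ
[2] lift (1,3): star map gives -0.8541; window check -1.1 ≤ -0.8541 < 0.1 is true → IN Λ
[3] lift (-10,-12): star map gives -2.5836; window check -1.1 ≤ -2.5836 < 0.1 is false → out
[4] lift (2,3): star map gives 0.1459; window check -1.1 ≤ 0.1459 < 0.1 is false → out
[5] lift (4,6): star map gives 0.2918; window check -1.1 ≤ 0.2918 < 0.1 is false → out
[6] lift (-2,-16): star map gives 7.8885; window check -1.1 ≤ 7.8885 < 0.1 is false → out
[7] lift (2,5): star map gives -1.0902; window check -1.1 ≤ -1.0902 < 0.1 is true → IN Λ
[8] lift (14,22): star map gives 0.4033; window check -1.1 ≤ 0.4033 < 0.1 is false → out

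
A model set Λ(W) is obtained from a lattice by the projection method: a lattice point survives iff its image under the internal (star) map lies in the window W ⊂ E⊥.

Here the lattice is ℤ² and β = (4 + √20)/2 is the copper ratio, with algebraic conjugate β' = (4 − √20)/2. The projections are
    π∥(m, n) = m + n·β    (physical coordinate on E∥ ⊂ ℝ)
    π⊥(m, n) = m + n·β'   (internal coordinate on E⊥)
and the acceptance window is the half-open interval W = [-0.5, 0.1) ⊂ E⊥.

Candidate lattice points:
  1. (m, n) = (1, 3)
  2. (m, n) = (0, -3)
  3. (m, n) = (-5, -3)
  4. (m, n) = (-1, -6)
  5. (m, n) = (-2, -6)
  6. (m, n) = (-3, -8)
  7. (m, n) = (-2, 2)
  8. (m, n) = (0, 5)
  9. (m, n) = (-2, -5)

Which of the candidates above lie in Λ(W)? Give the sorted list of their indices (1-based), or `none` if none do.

β' = (4−√20)/2 ≈ -0.2361.
candidate 1: (m,n)=(1,3) → π∥ = 1+3·β ≈ 13.7082, π⊥ = 1+3·β' ≈ 0.2918 ∉ [-0.5, 0.1) ⇒ out
candidate 2: (m,n)=(0,-3) → π∥ = 0-3·β ≈ -12.7082, π⊥ = 0-3·β' ≈ 0.7082 ∉ [-0.5, 0.1) ⇒ out
candidate 3: (m,n)=(-5,-3) → π∥ = -5-3·β ≈ -17.7082, π⊥ = -5-3·β' ≈ -4.2918 ∉ [-0.5, 0.1) ⇒ out
candidate 4: (m,n)=(-1,-6) → π∥ = -1-6·β ≈ -26.4164, π⊥ = -1-6·β' ≈ 0.4164 ∉ [-0.5, 0.1) ⇒ out
candidate 5: (m,n)=(-2,-6) → π∥ = -2-6·β ≈ -27.4164, π⊥ = -2-6·β' ≈ -0.5836 ∉ [-0.5, 0.1) ⇒ out
candidate 6: (m,n)=(-3,-8) → π∥ = -3-8·β ≈ -36.8885, π⊥ = -3-8·β' ≈ -1.1115 ∉ [-0.5, 0.1) ⇒ out
candidate 7: (m,n)=(-2,2) → π∥ = -2+2·β ≈ 6.4721, π⊥ = -2+2·β' ≈ -2.4721 ∉ [-0.5, 0.1) ⇒ out
candidate 8: (m,n)=(0,5) → π∥ = 0+5·β ≈ 21.1803, π⊥ = 0+5·β' ≈ -1.1803 ∉ [-0.5, 0.1) ⇒ out
candidate 9: (m,n)=(-2,-5) → π∥ = -2-5·β ≈ -23.1803, π⊥ = -2-5·β' ≈ -0.8197 ∉ [-0.5, 0.1) ⇒ out

none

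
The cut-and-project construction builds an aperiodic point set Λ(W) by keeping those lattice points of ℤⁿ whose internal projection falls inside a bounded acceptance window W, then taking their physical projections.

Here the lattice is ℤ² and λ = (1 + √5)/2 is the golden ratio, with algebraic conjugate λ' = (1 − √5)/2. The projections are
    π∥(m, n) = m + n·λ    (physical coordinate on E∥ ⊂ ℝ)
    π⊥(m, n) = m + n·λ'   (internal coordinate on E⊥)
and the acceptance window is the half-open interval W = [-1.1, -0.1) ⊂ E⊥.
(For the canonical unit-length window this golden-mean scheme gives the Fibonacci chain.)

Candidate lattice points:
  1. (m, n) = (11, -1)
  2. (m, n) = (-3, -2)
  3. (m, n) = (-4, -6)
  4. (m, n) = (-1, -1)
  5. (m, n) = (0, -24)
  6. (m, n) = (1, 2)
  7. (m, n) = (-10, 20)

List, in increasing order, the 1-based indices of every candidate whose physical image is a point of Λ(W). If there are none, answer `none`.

3, 4, 6

Compute λ' = (1−√5)/2 = -0.6180, so π⊥(m,n) = m -0.6180·n.
[1] lift (11,-1): star map gives 11.6180; window check -1.1 ≤ 11.6180 < -0.1 is false → out
[2] lift (-3,-2): star map gives -1.7639; window check -1.1 ≤ -1.7639 < -0.1 is false → out
[3] lift (-4,-6): star map gives -0.2918; window check -1.1 ≤ -0.2918 < -0.1 is true → IN Λ
[4] lift (-1,-1): star map gives -0.3820; window check -1.1 ≤ -0.3820 < -0.1 is true → IN Λ
[5] lift (0,-24): star map gives 14.8328; window check -1.1 ≤ 14.8328 < -0.1 is false → out
[6] lift (1,2): star map gives -0.2361; window check -1.1 ≤ -0.2361 < -0.1 is true → IN Λ
[7] lift (-10,20): star map gives -22.3607; window check -1.1 ≤ -22.3607 < -0.1 is false → out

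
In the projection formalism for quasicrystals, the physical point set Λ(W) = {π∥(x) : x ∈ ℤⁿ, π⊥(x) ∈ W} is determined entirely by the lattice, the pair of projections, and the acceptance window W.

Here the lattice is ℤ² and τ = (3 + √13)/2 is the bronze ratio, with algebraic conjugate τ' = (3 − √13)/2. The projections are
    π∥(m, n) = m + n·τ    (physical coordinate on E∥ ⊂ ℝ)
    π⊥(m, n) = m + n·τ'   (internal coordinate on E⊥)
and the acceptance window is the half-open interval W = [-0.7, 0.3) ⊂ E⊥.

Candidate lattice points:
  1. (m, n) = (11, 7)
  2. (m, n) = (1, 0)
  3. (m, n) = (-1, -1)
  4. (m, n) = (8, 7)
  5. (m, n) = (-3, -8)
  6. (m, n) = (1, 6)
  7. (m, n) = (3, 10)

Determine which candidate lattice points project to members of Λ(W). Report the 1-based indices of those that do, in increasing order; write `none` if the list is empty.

3, 5, 7

τ' = (3−√13)/2 ≈ -0.3028.
#1 (11,7): internal coord 11 + (7)·τ' = +8.8806; +8.8806 ∉ [-0.7, 0.3) → out
#2 (1,0): internal coord 1 + (0)·τ' = +1.0000; +1.0000 ∉ [-0.7, 0.3) → out
#3 (-1,-1): internal coord -1 + (-1)·τ' = -0.6972; -0.6972 ∈ [-0.7, 0.3) → IN Λ
#4 (8,7): internal coord 8 + (7)·τ' = +5.8806; +5.8806 ∉ [-0.7, 0.3) → out
#5 (-3,-8): internal coord -3 + (-8)·τ' = -0.5778; -0.5778 ∈ [-0.7, 0.3) → IN Λ
#6 (1,6): internal coord 1 + (6)·τ' = -0.8167; -0.8167 ∉ [-0.7, 0.3) → out
#7 (3,10): internal coord 3 + (10)·τ' = -0.0278; -0.0278 ∈ [-0.7, 0.3) → IN Λ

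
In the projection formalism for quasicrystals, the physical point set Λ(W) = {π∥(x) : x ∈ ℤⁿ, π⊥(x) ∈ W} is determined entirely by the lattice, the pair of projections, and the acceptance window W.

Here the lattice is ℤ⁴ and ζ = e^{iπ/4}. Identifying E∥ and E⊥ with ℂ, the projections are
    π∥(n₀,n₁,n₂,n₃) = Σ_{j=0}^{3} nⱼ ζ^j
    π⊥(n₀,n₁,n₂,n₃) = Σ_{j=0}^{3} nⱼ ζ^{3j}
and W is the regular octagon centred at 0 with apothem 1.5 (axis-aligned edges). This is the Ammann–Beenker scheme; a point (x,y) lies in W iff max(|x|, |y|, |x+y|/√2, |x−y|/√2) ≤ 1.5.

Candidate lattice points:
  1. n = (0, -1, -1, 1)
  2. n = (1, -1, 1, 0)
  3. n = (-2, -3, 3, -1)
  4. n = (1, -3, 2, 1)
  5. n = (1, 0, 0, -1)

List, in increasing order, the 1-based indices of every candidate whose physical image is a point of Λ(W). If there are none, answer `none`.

π⊥(n) = n₀ + n₁ζ³ + n₂ζ⁶ + n₃ζ⁹ where ζ = e^{iπ/4}.
#1 (0, -1, -1, 1): internal (1.41421, 1.00000); octagon support 1.70711 vs apothem 1.5 → ∉ W
#2 (1, -1, 1, 0): internal (1.70711, -1.70711); octagon support 2.41421 vs apothem 1.5 → ∉ W
#3 (-2, -3, 3, -1): internal (-0.58579, -5.82843); octagon support 5.82843 vs apothem 1.5 → ∉ W
#4 (1, -3, 2, 1): internal (3.82843, -3.41421); octagon support 5.12132 vs apothem 1.5 → ∉ W
#5 (1, 0, 0, -1): internal (0.29289, -0.70711); octagon support 0.70711 vs apothem 1.5 → ∈ W

5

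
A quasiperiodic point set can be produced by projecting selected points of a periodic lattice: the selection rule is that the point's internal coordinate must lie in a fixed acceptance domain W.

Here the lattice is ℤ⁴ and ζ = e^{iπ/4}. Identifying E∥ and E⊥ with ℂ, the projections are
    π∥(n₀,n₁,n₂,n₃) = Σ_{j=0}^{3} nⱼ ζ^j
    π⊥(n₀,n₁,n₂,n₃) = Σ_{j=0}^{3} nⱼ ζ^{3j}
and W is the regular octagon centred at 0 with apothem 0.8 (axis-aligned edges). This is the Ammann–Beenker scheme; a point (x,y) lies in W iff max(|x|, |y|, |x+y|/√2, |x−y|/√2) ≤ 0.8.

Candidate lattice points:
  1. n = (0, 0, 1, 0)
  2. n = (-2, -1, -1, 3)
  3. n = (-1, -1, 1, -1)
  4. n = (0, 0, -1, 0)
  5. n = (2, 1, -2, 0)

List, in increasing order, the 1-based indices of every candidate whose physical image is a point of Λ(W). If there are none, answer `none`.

Internal map: ζ^{3j} for j=0..3 gives (1,0), (−√2/2,√2/2), (0,−1), (√2/2,√2/2).
#1 (0, 0, 1, 0): internal (0.000000, -1.000000); octagon support 1.000000 vs apothem 0.8 → ∉ W
#2 (-2, -1, -1, 3): internal (0.828427, 2.414214); octagon support 2.414214 vs apothem 0.8 → ∉ W
#3 (-1, -1, 1, -1): internal (-1.000000, -2.414214); octagon support 2.414214 vs apothem 0.8 → ∉ W
#4 (0, 0, -1, 0): internal (0.000000, 1.000000); octagon support 1.000000 vs apothem 0.8 → ∉ W
#5 (2, 1, -2, 0): internal (1.292893, 2.707107); octagon support 2.828427 vs apothem 0.8 → ∉ W

none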